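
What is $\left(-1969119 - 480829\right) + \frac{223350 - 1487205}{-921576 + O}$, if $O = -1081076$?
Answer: $- \frac{4906391998241}{2002652} \approx -2.4499 \cdot 10^{6}$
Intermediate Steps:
$\left(-1969119 - 480829\right) + \frac{223350 - 1487205}{-921576 + O} = \left(-1969119 - 480829\right) + \frac{223350 - 1487205}{-921576 - 1081076} = -2449948 - \frac{1263855}{-2002652} = -2449948 - - \frac{1263855}{2002652} = -2449948 + \frac{1263855}{2002652} = - \frac{4906391998241}{2002652}$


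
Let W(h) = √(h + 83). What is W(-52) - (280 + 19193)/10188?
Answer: -6491/3396 + √31 ≈ 3.6564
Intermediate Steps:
W(h) = √(83 + h)
W(-52) - (280 + 19193)/10188 = √(83 - 52) - (280 + 19193)/10188 = √31 - 19473/10188 = √31 - 1*6491/3396 = √31 - 6491/3396 = -6491/3396 + √31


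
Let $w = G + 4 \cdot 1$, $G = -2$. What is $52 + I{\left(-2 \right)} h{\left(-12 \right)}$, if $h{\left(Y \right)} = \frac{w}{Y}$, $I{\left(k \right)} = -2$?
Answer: $\frac{157}{3} \approx 52.333$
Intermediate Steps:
$w = 2$ ($w = -2 + 4 \cdot 1 = -2 + 4 = 2$)
$h{\left(Y \right)} = \frac{2}{Y}$
$52 + I{\left(-2 \right)} h{\left(-12 \right)} = 52 - 2 \frac{2}{-12} = 52 - 2 \cdot 2 \left(- \frac{1}{12}\right) = 52 - - \frac{1}{3} = 52 + \frac{1}{3} = \frac{157}{3}$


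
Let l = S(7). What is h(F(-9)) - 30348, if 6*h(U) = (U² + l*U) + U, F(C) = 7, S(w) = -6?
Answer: -91037/3 ≈ -30346.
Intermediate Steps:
l = -6
h(U) = -5*U/6 + U²/6 (h(U) = ((U² - 6*U) + U)/6 = (U² - 5*U)/6 = -5*U/6 + U²/6)
h(F(-9)) - 30348 = (⅙)*7*(-5 + 7) - 30348 = (⅙)*7*2 - 30348 = 7/3 - 30348 = -91037/3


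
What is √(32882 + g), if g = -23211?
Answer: √9671 ≈ 98.341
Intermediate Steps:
√(32882 + g) = √(32882 - 23211) = √9671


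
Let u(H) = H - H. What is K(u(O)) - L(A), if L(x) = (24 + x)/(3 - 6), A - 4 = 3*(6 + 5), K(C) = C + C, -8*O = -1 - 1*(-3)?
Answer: 61/3 ≈ 20.333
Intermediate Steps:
O = -¼ (O = -(-1 - 1*(-3))/8 = -(-1 + 3)/8 = -⅛*2 = -¼ ≈ -0.25000)
u(H) = 0
K(C) = 2*C
A = 37 (A = 4 + 3*(6 + 5) = 4 + 3*11 = 4 + 33 = 37)
L(x) = -8 - x/3 (L(x) = (24 + x)/(-3) = (24 + x)*(-⅓) = -8 - x/3)
K(u(O)) - L(A) = 2*0 - (-8 - ⅓*37) = 0 - (-8 - 37/3) = 0 - 1*(-61/3) = 0 + 61/3 = 61/3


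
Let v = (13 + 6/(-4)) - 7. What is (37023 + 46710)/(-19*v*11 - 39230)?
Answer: -167466/80341 ≈ -2.0844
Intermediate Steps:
v = 9/2 (v = (13 + 6*(-1/4)) - 7 = (13 - 3/2) - 7 = 23/2 - 7 = 9/2 ≈ 4.5000)
(37023 + 46710)/(-19*v*11 - 39230) = (37023 + 46710)/(-19*9/2*11 - 39230) = 83733/(-171/2*11 - 39230) = 83733/(-1881/2 - 39230) = 83733/(-80341/2) = 83733*(-2/80341) = -167466/80341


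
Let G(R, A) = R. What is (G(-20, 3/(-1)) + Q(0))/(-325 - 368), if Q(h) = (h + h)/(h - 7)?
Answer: 20/693 ≈ 0.028860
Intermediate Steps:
Q(h) = 2*h/(-7 + h) (Q(h) = (2*h)/(-7 + h) = 2*h/(-7 + h))
(G(-20, 3/(-1)) + Q(0))/(-325 - 368) = (-20 + 2*0/(-7 + 0))/(-325 - 368) = (-20 + 2*0/(-7))/(-693) = (-20 + 2*0*(-⅐))*(-1/693) = (-20 + 0)*(-1/693) = -20*(-1/693) = 20/693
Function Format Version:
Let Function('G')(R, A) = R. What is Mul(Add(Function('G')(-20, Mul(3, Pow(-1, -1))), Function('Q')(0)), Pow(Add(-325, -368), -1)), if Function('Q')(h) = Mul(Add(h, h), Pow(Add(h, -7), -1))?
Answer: Rational(20, 693) ≈ 0.028860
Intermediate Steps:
Function('Q')(h) = Mul(2, h, Pow(Add(-7, h), -1)) (Function('Q')(h) = Mul(Mul(2, h), Pow(Add(-7, h), -1)) = Mul(2, h, Pow(Add(-7, h), -1)))
Mul(Add(Function('G')(-20, Mul(3, Pow(-1, -1))), Function('Q')(0)), Pow(Add(-325, -368), -1)) = Mul(Add(-20, Mul(2, 0, Pow(Add(-7, 0), -1))), Pow(Add(-325, -368), -1)) = Mul(Add(-20, Mul(2, 0, Pow(-7, -1))), Pow(-693, -1)) = Mul(Add(-20, Mul(2, 0, Rational(-1, 7))), Rational(-1, 693)) = Mul(Add(-20, 0), Rational(-1, 693)) = Mul(-20, Rational(-1, 693)) = Rational(20, 693)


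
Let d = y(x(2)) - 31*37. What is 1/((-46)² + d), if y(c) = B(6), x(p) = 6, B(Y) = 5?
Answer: 1/974 ≈ 0.0010267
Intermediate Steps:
y(c) = 5
d = -1142 (d = 5 - 31*37 = 5 - 1147 = -1142)
1/((-46)² + d) = 1/((-46)² - 1142) = 1/(2116 - 1142) = 1/974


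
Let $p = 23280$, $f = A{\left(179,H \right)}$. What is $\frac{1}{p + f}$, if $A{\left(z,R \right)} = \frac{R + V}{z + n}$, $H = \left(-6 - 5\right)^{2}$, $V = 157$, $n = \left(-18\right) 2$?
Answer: $\frac{143}{3329318} \approx 4.2952 \cdot 10^{-5}$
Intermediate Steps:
$n = -36$
$H = 121$ ($H = \left(-11\right)^{2} = 121$)
$A{\left(z,R \right)} = \frac{157 + R}{-36 + z}$ ($A{\left(z,R \right)} = \frac{R + 157}{z - 36} = \frac{157 + R}{-36 + z}$)
$f = \frac{278}{143}$ ($f = \frac{157 + 121}{-36 + 179} = \frac{1}{143} \cdot 278 = \frac{278}{143} \approx 1.9441$)
$\frac{1}{p + f} = \frac{1}{23280 + \frac{278}{143}} = \frac{1}{\frac{3329318}{143}} = \frac{143}{3329318}$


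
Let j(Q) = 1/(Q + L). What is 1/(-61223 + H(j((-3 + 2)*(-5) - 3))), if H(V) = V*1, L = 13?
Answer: -15/918344 ≈ -1.6334e-5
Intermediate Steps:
j(Q) = 1/(13 + Q) (j(Q) = 1/(Q + 13) = 1/(13 + Q))
H(V) = V
1/(-61223 + H(j((-3 + 2)*(-5) - 3))) = 1/(-61223 + 1/(13 + ((-3 + 2)*(-5) - 3))) = 1/(-61223 + 1/(13 + (-1*(-5) - 3))) = 1/(-61223 + 1/(13 + (5 - 3))) = 1/(-61223 + 1/(13 + 2)) = 1/(-61223 + 1/15) = 1/(-918344/15) = -15/918344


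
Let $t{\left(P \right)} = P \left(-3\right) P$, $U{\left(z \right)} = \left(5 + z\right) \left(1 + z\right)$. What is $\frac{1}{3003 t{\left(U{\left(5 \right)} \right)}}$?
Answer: $- \frac{1}{32432400} \approx -3.0833 \cdot 10^{-8}$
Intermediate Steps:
$U{\left(z \right)} = \left(1 + z\right) \left(5 + z\right)$
$t{\left(P \right)} = - 3 P^{2}$ ($t{\left(P \right)} = - 3 P P = - 3 P^{2}$)
$\frac{1}{3003 t{\left(U{\left(5 \right)} \right)}} = \frac{1}{3003 \left(- 3 \left(5 + 5^{2} + 6 \cdot 5\right)^{2}\right)} = \frac{1}{3003 \left(- 3 \left(5 + 25 + 30\right)^{2}\right)} = \frac{1}{3003 \left(- 3 \cdot 60^{2}\right)} = \frac{1}{3003 \left(\left(-3\right) 3600\right)} = \frac{1}{3003 \left(-10800\right)} = \frac{1}{3003} \left(- \frac{1}{10800}\right) = - \frac{1}{32432400}$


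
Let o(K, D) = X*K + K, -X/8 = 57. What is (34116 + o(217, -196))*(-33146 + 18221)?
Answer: 964438575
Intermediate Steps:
X = -456 (X = -8*57 = -456)
o(K, D) = -455*K (o(K, D) = -456*K + K = -455*K)
(34116 + o(217, -196))*(-33146 + 18221) = (34116 - 455*217)*(-33146 + 18221) = (34116 - 98735)*(-14925) = -64619*(-14925) = 964438575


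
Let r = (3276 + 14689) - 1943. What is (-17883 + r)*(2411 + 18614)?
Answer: -39127525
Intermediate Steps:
r = 16022 (r = 17965 - 1943 = 16022)
(-17883 + r)*(2411 + 18614) = (-17883 + 16022)*(2411 + 18614) = -1861*21025 = -39127525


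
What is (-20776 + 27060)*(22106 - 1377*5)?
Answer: 95648764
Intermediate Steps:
(-20776 + 27060)*(22106 - 1377*5) = 6284*(22106 - 6885) = 6284*15221 = 95648764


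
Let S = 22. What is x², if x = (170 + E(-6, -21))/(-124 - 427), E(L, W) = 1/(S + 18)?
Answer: 46253601/485761600 ≈ 0.095219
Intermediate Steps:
E(L, W) = 1/40 (E(L, W) = 1/(22 + 18) = 1/40)
x = -6801/22040 (x = (170 + 1/40)/(-124 - 427) = (6801/40)/(-551) = (6801/40)*(-1/551) = -6801/22040 ≈ -0.30858)
x² = (-6801/22040)² = 46253601/485761600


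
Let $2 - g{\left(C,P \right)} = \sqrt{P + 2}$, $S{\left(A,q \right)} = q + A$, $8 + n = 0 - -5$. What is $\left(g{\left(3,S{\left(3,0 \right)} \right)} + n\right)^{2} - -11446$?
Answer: $11452 + 2 \sqrt{5} \approx 11456.0$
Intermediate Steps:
$n = -3$ ($n = -8 + \left(0 - -5\right) = -8 + \left(0 + 5\right) = -8 + 5 = -3$)
$S{\left(A,q \right)} = A + q$
$g{\left(C,P \right)} = 2 - \sqrt{2 + P}$ ($g{\left(C,P \right)} = 2 - \sqrt{P + 2} = 2 - \sqrt{2 + P}$)
$\left(g{\left(3,S{\left(3,0 \right)} \right)} + n\right)^{2} - -11446 = \left(\left(2 - \sqrt{2 + \left(3 + 0\right)}\right) - 3\right)^{2} - -11446 = \left(\left(2 - \sqrt{2 + 3}\right) - 3\right)^{2} + 11446 = \left(\left(2 - \sqrt{5}\right) - 3\right)^{2} + 11446 = \left(-1 - \sqrt{5}\right)^{2} + 11446 = 11446 + \left(-1 - \sqrt{5}\right)^{2}$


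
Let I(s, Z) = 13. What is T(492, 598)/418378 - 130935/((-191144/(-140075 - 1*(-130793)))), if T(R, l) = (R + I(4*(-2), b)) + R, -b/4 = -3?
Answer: -127117692876673/19992611108 ≈ -6358.2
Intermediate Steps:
b = 12 (b = -4*(-3) = 12)
T(R, l) = 13 + 2*R (T(R, l) = (R + 13) + R = (13 + R) + R = 13 + 2*R)
T(492, 598)/418378 - 130935/((-191144/(-140075 - 1*(-130793)))) = (13 + 2*492)/418378 - 130935/((-191144/(-140075 - 1*(-130793)))) = (13 + 984)*(1/418378) - 130935/((-191144/(-140075 + 130793))) = 997*(1/418378) - 130935/((-191144/(-9282))) = 997/418378 - 130935/((-191144*(-1/9282))) = 997/418378 - 130935/95572/4641 = 997/418378 - 130935*4641/95572 = 997/418378 - 607669335/95572 = -127117692876673/19992611108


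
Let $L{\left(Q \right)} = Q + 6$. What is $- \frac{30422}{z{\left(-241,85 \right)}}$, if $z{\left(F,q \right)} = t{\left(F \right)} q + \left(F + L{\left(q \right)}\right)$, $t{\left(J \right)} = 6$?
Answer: $- \frac{15211}{180} \approx -84.506$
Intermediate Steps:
$L{\left(Q \right)} = 6 + Q$
$z{\left(F,q \right)} = 6 + F + 7 q$ ($z{\left(F,q \right)} = 6 q + \left(F + \left(6 + q\right)\right) = 6 q + \left(6 + F + q\right) = 6 + F + 7 q$)
$- \frac{30422}{z{\left(-241,85 \right)}} = - \frac{30422}{6 - 241 + 7 \cdot 85} = - \frac{30422}{6 - 241 + 595} = - \frac{30422}{360} = \left(-30422\right) \frac{1}{360} = - \frac{15211}{180}$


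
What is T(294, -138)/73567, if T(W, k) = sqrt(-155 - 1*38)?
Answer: I*sqrt(193)/73567 ≈ 0.00018884*I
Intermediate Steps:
T(W, k) = I*sqrt(193) (T(W, k) = sqrt(-155 - 38) = sqrt(-193) = I*sqrt(193))
T(294, -138)/73567 = (I*sqrt(193))/73567 = (I*sqrt(193))*(1/73567) = I*sqrt(193)/73567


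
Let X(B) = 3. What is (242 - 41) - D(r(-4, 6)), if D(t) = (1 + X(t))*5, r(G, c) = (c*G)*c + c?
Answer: 181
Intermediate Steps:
r(G, c) = c + G*c² (r(G, c) = (G*c)*c + c = G*c² + c = c + G*c²)
D(t) = 20 (D(t) = (1 + 3)*5 = 4*5 = 20)
(242 - 41) - D(r(-4, 6)) = (242 - 41) - 1*20 = 201 - 20 = 181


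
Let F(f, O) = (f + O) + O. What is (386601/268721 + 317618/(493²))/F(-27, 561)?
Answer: 179313613027/71517045510255 ≈ 0.0025073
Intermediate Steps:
F(f, O) = f + 2*O (F(f, O) = (O + f) + O = f + 2*O)
(386601/268721 + 317618/(493²))/F(-27, 561) = (386601/268721 + 317618/(493²))/(-27 + 2*561) = (386601*(1/268721) + 317618/243049)/(-27 + 1122) = (386601/268721 + 317618*(1/243049))/1095 = (386601/268721 + 317618/243049)*(1/1095) = (179313613027/65312370329)*(1/1095) = 179313613027/71517045510255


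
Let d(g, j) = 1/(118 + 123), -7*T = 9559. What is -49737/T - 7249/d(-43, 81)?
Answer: -16699310872/9559 ≈ -1.7470e+6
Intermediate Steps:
T = -9559/7 (T = -⅐*9559 = -9559/7 ≈ -1365.6)
d(g, j) = 1/241
-49737/T - 7249/d(-43, 81) = -49737/(-9559/7) - 7249/1/241 = -49737*(-7/9559) - 7249*241 = 348159/9559 - 1747009 = -16699310872/9559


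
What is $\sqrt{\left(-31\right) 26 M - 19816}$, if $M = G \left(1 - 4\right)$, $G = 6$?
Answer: $2 i \sqrt{1327} \approx 72.856 i$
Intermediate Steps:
$M = -18$ ($M = 6 \left(1 - 4\right) = 6 \left(-3\right) = -18$)
$\sqrt{\left(-31\right) 26 M - 19816} = \sqrt{\left(-31\right) 26 \left(-18\right) - 19816} = \sqrt{\left(-806\right) \left(-18\right) - 19816} = \sqrt{14508 - 19816} = \sqrt{-5308} = 2 i \sqrt{1327}$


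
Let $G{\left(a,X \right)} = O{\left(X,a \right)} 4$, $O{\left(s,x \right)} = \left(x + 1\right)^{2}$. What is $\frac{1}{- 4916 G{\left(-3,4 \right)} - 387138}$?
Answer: $- \frac{1}{465794} \approx -2.1469 \cdot 10^{-6}$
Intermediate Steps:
$O{\left(s,x \right)} = \left(1 + x\right)^{2}$
$G{\left(a,X \right)} = 4 \left(1 + a\right)^{2}$ ($G{\left(a,X \right)} = \left(1 + a\right)^{2} \cdot 4 = 4 \left(1 + a\right)^{2}$)
$\frac{1}{- 4916 G{\left(-3,4 \right)} - 387138} = \frac{1}{- 4916 \cdot 4 \left(1 - 3\right)^{2} - 387138} = \frac{1}{- 4916 \cdot 4 \left(-2\right)^{2} - 387138} = \frac{1}{- 4916 \cdot 4 \cdot 4 - 387138} = \frac{1}{\left(-4916\right) 16 - 387138} = \frac{1}{-78656 - 387138} = \frac{1}{-465794} = - \frac{1}{465794}$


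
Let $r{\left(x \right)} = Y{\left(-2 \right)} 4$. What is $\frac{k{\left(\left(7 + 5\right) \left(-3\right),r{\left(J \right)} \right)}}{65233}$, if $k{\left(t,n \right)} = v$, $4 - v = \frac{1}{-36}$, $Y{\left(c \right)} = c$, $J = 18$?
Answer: $\frac{145}{2348388} \approx 6.1744 \cdot 10^{-5}$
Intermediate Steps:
$v = \frac{145}{36}$ ($v = 4 - \frac{1}{-36} = 4 - - \frac{1}{36} = 4 + \frac{1}{36} = \frac{145}{36} \approx 4.0278$)
$r{\left(x \right)} = -8$ ($r{\left(x \right)} = \left(-2\right) 4 = -8$)
$k{\left(t,n \right)} = \frac{145}{36}$
$\frac{k{\left(\left(7 + 5\right) \left(-3\right),r{\left(J \right)} \right)}}{65233} = \frac{145}{36 \cdot 65233} = \frac{145}{36} \cdot \frac{1}{65233} = \frac{145}{2348388}$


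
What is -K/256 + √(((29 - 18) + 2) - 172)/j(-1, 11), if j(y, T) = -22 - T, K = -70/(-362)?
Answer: -35/46336 - I*√159/33 ≈ -0.00075535 - 0.38211*I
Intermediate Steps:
K = 35/181 (K = -70*(-1/362) = 35/181 ≈ 0.19337)
-K/256 + √(((29 - 18) + 2) - 172)/j(-1, 11) = -1*35/181/256 + √(((29 - 18) + 2) - 172)/(-22 - 1*11) = -35/181*1/256 + √((11 + 2) - 172)/(-22 - 11) = -35/46336 + √(13 - 172)/(-33) = -35/46336 + √(-159)*(-1/33) = -35/46336 + (I*√159)*(-1/33) = -35/46336 - I*√159/33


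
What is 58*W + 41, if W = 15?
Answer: 911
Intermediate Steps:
58*W + 41 = 58*15 + 41 = 870 + 41 = 911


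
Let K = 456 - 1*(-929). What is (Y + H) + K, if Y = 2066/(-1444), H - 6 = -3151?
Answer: -1271753/722 ≈ -1761.4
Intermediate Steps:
H = -3145 (H = 6 - 3151 = -3145)
K = 1385 (K = 456 + 929 = 1385)
Y = -1033/722 (Y = 2066*(-1/1444) = -1033/722 ≈ -1.4307)
(Y + H) + K = (-1033/722 - 3145) + 1385 = -2271723/722 + 1385 = -1271753/722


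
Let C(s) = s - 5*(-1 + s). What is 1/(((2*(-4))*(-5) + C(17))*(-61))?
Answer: 1/1403 ≈ 0.00071276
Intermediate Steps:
C(s) = 5 - 4*s (C(s) = s + (5 - 5*s) = 5 - 4*s)
1/(((2*(-4))*(-5) + C(17))*(-61)) = 1/(((2*(-4))*(-5) + (5 - 4*17))*(-61)) = 1/((-8*(-5) + (5 - 68))*(-61)) = 1/((40 - 63)*(-61)) = 1/(-23*(-61)) = 1/1403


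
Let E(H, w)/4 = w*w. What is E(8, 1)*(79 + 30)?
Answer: 436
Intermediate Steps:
E(H, w) = 4*w² (E(H, w) = 4*(w*w) = 4*w²)
E(8, 1)*(79 + 30) = (4*1²)*(79 + 30) = (4*1)*109 = 4*109 = 436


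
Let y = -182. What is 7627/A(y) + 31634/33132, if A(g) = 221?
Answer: 129844439/3661086 ≈ 35.466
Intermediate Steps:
7627/A(y) + 31634/33132 = 7627/221 + 31634/33132 = 7627*(1/221) + 31634*(1/33132) = 7627/221 + 15817/16566 = 129844439/3661086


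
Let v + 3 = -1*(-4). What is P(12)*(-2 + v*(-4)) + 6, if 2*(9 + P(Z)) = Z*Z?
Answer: -372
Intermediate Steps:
P(Z) = -9 + Z²/2 (P(Z) = -9 + (Z*Z)/2 = -9 + Z²/2)
v = 1 (v = -3 - 1*(-4) = -3 + 4 = 1)
P(12)*(-2 + v*(-4)) + 6 = (-9 + (½)*12²)*(-2 + 1*(-4)) + 6 = (-9 + (½)*144)*(-2 - 4) + 6 = (-9 + 72)*(-6) + 6 = 63*(-6) + 6 = -378 + 6 = -372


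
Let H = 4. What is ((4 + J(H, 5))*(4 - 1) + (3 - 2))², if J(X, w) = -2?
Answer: 49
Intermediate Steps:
((4 + J(H, 5))*(4 - 1) + (3 - 2))² = ((4 - 2)*(4 - 1) + (3 - 2))² = (2*3 + 1)² = (6 + 1)² = 7² = 49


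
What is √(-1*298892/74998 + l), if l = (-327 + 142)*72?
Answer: I*√154841777594/3409 ≈ 115.43*I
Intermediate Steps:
l = -13320 (l = -185*72 = -13320)
√(-1*298892/74998 + l) = √(-1*298892/74998 - 13320) = √(-298892*1/74998 - 13320) = √(-13586/3409 - 13320) = √(-45421466/3409) = I*√154841777594/3409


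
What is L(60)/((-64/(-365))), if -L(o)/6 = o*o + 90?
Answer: -2020275/16 ≈ -1.2627e+5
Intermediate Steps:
L(o) = -540 - 6*o² (L(o) = -6*(o*o + 90) = -6*(o² + 90) = -6*(90 + o²) = -540 - 6*o²)
L(60)/((-64/(-365))) = (-540 - 6*60²)/((-64/(-365))) = (-540 - 6*3600)/((-64*(-1/365))) = (-540 - 21600)/(64/365) = -22140*365/64 = -2020275/16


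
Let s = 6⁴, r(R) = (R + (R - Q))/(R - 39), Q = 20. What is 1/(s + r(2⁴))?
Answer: 23/29796 ≈ 0.00077192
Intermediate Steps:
r(R) = (-20 + 2*R)/(-39 + R) (r(R) = (R + (R - 1*20))/(R - 39) = (R + (R - 20))/(-39 + R) = (R + (-20 + R))/(-39 + R) = (-20 + 2*R)/(-39 + R))
s = 1296
1/(s + r(2⁴)) = 1/(1296 + 2*(-10 + 2⁴)/(-39 + 2⁴)) = 1/(1296 + 2*(-10 + 16)/(-39 + 16)) = 1/(1296 + 2*6/(-23)) = 1/(1296 + 2*(-1/23)*6) = 1/(1296 - 12/23) = 1/(29796/23) = 23/29796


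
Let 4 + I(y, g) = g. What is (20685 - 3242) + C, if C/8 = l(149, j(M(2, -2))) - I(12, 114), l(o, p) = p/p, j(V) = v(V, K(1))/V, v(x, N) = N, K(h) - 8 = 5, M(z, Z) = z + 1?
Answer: 16571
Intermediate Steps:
M(z, Z) = 1 + z
K(h) = 13 (K(h) = 8 + 5 = 13)
j(V) = 13/V
I(y, g) = -4 + g
l(o, p) = 1
C = -872 (C = 8*(1 - (-4 + 114)) = 8*(1 - 1*110) = 8*(1 - 110) = 8*(-109) = -872)
(20685 - 3242) + C = (20685 - 3242) - 872 = 17443 - 872 = 16571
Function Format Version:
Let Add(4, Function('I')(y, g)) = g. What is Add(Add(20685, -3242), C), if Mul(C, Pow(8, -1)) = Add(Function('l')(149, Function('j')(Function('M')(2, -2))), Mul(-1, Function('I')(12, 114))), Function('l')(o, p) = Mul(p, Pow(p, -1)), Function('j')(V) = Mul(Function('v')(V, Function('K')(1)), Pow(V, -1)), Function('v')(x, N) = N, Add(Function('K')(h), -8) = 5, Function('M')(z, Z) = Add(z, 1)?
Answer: 16571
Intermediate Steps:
Function('M')(z, Z) = Add(1, z)
Function('K')(h) = 13 (Function('K')(h) = Add(8, 5) = 13)
Function('j')(V) = Mul(13, Pow(V, -1))
Function('I')(y, g) = Add(-4, g)
Function('l')(o, p) = 1
C = -872 (C = Mul(8, Add(1, Mul(-1, Add(-4, 114)))) = Mul(8, Add(1, Mul(-1, 110))) = Mul(8, Add(1, -110)) = Mul(8, -109) = -872)
Add(Add(20685, -3242), C) = Add(Add(20685, -3242), -872) = Add(17443, -872) = 16571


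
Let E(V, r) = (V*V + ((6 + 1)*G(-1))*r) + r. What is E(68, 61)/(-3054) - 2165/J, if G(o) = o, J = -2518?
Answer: -2054867/3844986 ≈ -0.53443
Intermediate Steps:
E(V, r) = V² - 6*r (E(V, r) = (V*V + ((6 + 1)*(-1))*r) + r = (V² + (7*(-1))*r) + r = (V² - 7*r) + r = V² - 6*r)
E(68, 61)/(-3054) - 2165/J = (68² - 6*61)/(-3054) - 2165/(-2518) = (4624 - 366)*(-1/3054) - 2165*(-1/2518) = 4258*(-1/3054) + 2165/2518 = -2129/1527 + 2165/2518 = -2054867/3844986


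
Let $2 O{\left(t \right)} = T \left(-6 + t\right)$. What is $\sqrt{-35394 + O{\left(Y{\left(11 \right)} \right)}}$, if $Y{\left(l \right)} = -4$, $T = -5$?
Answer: $i \sqrt{35369} \approx 188.07 i$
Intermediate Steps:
$O{\left(t \right)} = 15 - \frac{5 t}{2}$ ($O{\left(t \right)} = \frac{\left(-5\right) \left(-6 + t\right)}{2} = \frac{30 - 5 t}{2} = 15 - \frac{5 t}{2}$)
$\sqrt{-35394 + O{\left(Y{\left(11 \right)} \right)}} = \sqrt{-35394 + \left(15 - -10\right)} = \sqrt{-35394 + \left(15 + 10\right)} = \sqrt{-35394 + 25} = \sqrt{-35369} = i \sqrt{35369}$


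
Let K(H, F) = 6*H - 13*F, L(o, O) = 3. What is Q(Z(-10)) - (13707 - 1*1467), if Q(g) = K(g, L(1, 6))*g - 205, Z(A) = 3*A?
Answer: -5875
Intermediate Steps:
K(H, F) = -13*F + 6*H
Q(g) = -205 + g*(-39 + 6*g) (Q(g) = (-13*3 + 6*g)*g - 205 = (-39 + 6*g)*g - 205 = g*(-39 + 6*g) - 205 = -205 + g*(-39 + 6*g))
Q(Z(-10)) - (13707 - 1*1467) = (-205 + 3*(3*(-10))*(-13 + 2*(3*(-10)))) - (13707 - 1*1467) = (-205 + 3*(-30)*(-13 + 2*(-30))) - (13707 - 1467) = (-205 + 3*(-30)*(-13 - 60)) - 1*12240 = (-205 + 3*(-30)*(-73)) - 12240 = (-205 + 6570) - 12240 = 6365 - 12240 = -5875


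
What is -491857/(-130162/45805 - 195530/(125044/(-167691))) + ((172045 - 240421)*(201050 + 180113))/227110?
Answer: -9785721930253669248536434/85272226308811731605 ≈ -1.1476e+5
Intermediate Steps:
-491857/(-130162/45805 - 195530/(125044/(-167691))) + ((172045 - 240421)*(201050 + 180113))/227110 = -491857/(-130162*1/45805 - 195530/(125044*(-1/167691))) - 68376*381163*(1/227110) = -491857/(-130162/45805 - 195530/(-125044/167691)) - 26062401288*1/227110 = -491857/(-130162/45805 - 195530*(-167691/125044)) - 13031200644/113555 = -491857/(-130162/45805 + 16394310615/62522) - 13031200644/113555 = -491857/750933259731511/2863820210 - 13031200644/113555 = -491857*2863820210/750933259731511 - 13031200644/113555 = -1408590017029970/750933259731511 - 13031200644/113555 = -9785721930253669248536434/85272226308811731605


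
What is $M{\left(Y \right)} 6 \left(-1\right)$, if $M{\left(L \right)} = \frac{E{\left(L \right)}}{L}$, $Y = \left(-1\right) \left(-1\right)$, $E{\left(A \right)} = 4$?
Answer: $-24$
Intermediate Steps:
$Y = 1$
$M{\left(L \right)} = \frac{4}{L}$
$M{\left(Y \right)} 6 \left(-1\right) = \frac{4}{1} \cdot 6 \left(-1\right) = 4 \cdot 1 \cdot 6 \left(-1\right) = 4 \cdot 6 \left(-1\right) = 24 \left(-1\right) = -24$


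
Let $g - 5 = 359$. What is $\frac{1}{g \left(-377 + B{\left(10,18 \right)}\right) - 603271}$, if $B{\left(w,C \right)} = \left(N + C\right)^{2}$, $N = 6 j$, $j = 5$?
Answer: $\frac{1}{98157} \approx 1.0188 \cdot 10^{-5}$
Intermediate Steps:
$N = 30$ ($N = 6 \cdot 5 = 30$)
$B{\left(w,C \right)} = \left(30 + C\right)^{2}$
$g = 364$ ($g = 5 + 359 = 364$)
$\frac{1}{g \left(-377 + B{\left(10,18 \right)}\right) - 603271} = \frac{1}{364 \left(-377 + \left(30 + 18\right)^{2}\right) - 603271} = \frac{1}{364 \left(-377 + 48^{2}\right) - 603271} = \frac{1}{364 \left(-377 + 2304\right) - 603271} = \frac{1}{364 \cdot 1927 - 603271} = \frac{1}{701428 - 603271} = \frac{1}{98157}$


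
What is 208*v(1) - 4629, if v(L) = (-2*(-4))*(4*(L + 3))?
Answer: 21995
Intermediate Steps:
v(L) = 96 + 32*L (v(L) = 8*(4*(3 + L)) = 8*(12 + 4*L) = 96 + 32*L)
208*v(1) - 4629 = 208*(96 + 32*1) - 4629 = 208*(96 + 32) - 4629 = 208*128 - 4629 = 26624 - 4629 = 21995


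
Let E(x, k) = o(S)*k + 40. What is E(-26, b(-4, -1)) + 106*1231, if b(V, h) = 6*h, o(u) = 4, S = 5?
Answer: 130502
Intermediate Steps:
E(x, k) = 40 + 4*k (E(x, k) = 4*k + 40 = 40 + 4*k)
E(-26, b(-4, -1)) + 106*1231 = (40 + 4*(6*(-1))) + 106*1231 = (40 + 4*(-6)) + 130486 = (40 - 24) + 130486 = 16 + 130486 = 130502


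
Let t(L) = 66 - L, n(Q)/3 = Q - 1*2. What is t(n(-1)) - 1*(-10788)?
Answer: 10863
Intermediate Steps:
n(Q) = -6 + 3*Q (n(Q) = 3*(Q - 1*2) = 3*(Q - 2) = 3*(-2 + Q) = -6 + 3*Q)
t(n(-1)) - 1*(-10788) = (66 - (-6 + 3*(-1))) - 1*(-10788) = (66 - (-6 - 3)) + 10788 = (66 - 1*(-9)) + 10788 = (66 + 9) + 10788 = 75 + 10788 = 10863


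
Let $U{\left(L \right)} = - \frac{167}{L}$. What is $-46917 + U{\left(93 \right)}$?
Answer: $- \frac{4363448}{93} \approx -46919.0$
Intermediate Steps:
$-46917 + U{\left(93 \right)} = -46917 - \frac{167}{93} = - \frac{4363448}{93}$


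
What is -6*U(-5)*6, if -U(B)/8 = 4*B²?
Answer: 28800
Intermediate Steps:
U(B) = -32*B²
-6*U(-5)*6 = -(-192)*(-5)²*6 = -(-192)*25*6 = -6*(-800)*6 = 4800*6 = 28800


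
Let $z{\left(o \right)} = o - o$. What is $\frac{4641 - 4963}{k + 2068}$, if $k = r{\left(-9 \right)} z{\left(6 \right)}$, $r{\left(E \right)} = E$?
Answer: $- \frac{161}{1034} \approx -0.15571$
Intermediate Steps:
$z{\left(o \right)} = 0$
$k = 0$ ($k = \left(-9\right) 0 = 0$)
$\frac{4641 - 4963}{k + 2068} = \frac{4641 - 4963}{0 + 2068} = - \frac{322}{2068} = \left(-322\right) \frac{1}{2068} = - \frac{161}{1034}$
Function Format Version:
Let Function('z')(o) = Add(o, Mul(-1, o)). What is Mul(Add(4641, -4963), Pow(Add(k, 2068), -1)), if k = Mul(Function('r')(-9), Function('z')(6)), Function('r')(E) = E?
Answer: Rational(-161, 1034) ≈ -0.15571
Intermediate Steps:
Function('z')(o) = 0
k = 0 (k = Mul(-9, 0) = 0)
Mul(Add(4641, -4963), Pow(Add(k, 2068), -1)) = Mul(Add(4641, -4963), Pow(Add(0, 2068), -1)) = Mul(-322, Pow(2068, -1)) = Mul(-322, Rational(1, 2068)) = Rational(-161, 1034)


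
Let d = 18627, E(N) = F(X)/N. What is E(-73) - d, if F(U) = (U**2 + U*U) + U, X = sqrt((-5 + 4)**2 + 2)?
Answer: -1359777/73 - sqrt(3)/73 ≈ -18627.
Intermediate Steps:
X = sqrt(3) (X = sqrt((-1)**2 + 2) = sqrt(1 + 2) = sqrt(3) ≈ 1.7320)
F(U) = U + 2*U**2 (F(U) = (U**2 + U**2) + U = 2*U**2 + U = U + 2*U**2)
E(N) = sqrt(3)*(1 + 2*sqrt(3))/N (E(N) = (sqrt(3)*(1 + 2*sqrt(3)))/N = sqrt(3)*(1 + 2*sqrt(3))/N)
E(-73) - d = (6 + sqrt(3))/(-73) - 1*18627 = -(6 + sqrt(3))/73 - 18627 = (-6/73 - sqrt(3)/73) - 18627 = -1359777/73 - sqrt(3)/73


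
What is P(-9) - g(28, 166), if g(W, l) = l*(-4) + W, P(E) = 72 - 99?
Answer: 609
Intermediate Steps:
P(E) = -27
g(W, l) = W - 4*l (g(W, l) = -4*l + W = W - 4*l)
P(-9) - g(28, 166) = -27 - (28 - 4*166) = -27 - (28 - 664) = -27 - 1*(-636) = -27 + 636 = 609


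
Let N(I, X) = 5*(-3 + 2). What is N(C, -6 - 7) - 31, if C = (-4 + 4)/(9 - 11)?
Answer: -36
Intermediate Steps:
C = 0 (C = 0/(-2) = 0*(-½) = 0)
N(I, X) = -5 (N(I, X) = 5*(-1) = -5)
N(C, -6 - 7) - 31 = -5 - 31 = -36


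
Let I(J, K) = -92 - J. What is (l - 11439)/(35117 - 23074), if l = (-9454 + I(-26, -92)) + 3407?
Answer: -17552/12043 ≈ -1.4574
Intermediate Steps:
l = -6113 (l = (-9454 + (-92 - 1*(-26))) + 3407 = (-9454 + (-92 + 26)) + 3407 = (-9454 - 66) + 3407 = -9520 + 3407 = -6113)
(l - 11439)/(35117 - 23074) = (-6113 - 11439)/(35117 - 23074) = -17552/12043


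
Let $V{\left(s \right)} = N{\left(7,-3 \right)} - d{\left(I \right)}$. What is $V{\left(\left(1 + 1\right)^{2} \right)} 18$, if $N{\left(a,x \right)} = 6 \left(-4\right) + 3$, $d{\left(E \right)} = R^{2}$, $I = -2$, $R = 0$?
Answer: $-378$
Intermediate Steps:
$d{\left(E \right)} = 0$ ($d{\left(E \right)} = 0^{2} = 0$)
$N{\left(a,x \right)} = -21$ ($N{\left(a,x \right)} = -24 + 3 = -21$)
$V{\left(s \right)} = -21$ ($V{\left(s \right)} = -21 - 0 = -21 + 0 = -21$)
$V{\left(\left(1 + 1\right)^{2} \right)} 18 = \left(-21\right) 18 = -378$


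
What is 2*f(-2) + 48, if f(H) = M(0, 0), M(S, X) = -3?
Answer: 42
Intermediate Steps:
f(H) = -3
2*f(-2) + 48 = 2*(-3) + 48 = -6 + 48 = 42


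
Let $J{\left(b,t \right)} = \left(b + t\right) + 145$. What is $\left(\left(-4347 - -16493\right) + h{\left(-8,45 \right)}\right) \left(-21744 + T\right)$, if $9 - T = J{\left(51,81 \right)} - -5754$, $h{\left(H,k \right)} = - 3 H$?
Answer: $-337912220$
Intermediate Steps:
$J{\left(b,t \right)} = 145 + b + t$
$T = -6022$ ($T = 9 - \left(\left(145 + 51 + 81\right) - -5754\right) = 9 - \left(277 + 5754\right) = 9 - 6031 = -6022$)
$\left(\left(-4347 - -16493\right) + h{\left(-8,45 \right)}\right) \left(-21744 + T\right) = \left(\left(-4347 - -16493\right) - -24\right) \left(-21744 - 6022\right) = \left(\left(-4347 + 16493\right) + 24\right) \left(-27766\right) = \left(12146 + 24\right) \left(-27766\right) = 12170 \left(-27766\right) = -337912220$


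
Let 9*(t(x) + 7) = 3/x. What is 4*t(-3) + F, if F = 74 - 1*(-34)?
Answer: 716/9 ≈ 79.556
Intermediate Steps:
F = 108 (F = 74 + 34 = 108)
t(x) = -7 + 1/(3*x) (t(x) = -7 + (3/x)/9 = -7 + 1/(3*x))
4*t(-3) + F = 4*(-7 + (⅓)/(-3)) + 108 = 4*(-7 + (⅓)*(-⅓)) + 108 = 4*(-7 - ⅑) + 108 = 4*(-64/9) + 108 = -256/9 + 108 = 716/9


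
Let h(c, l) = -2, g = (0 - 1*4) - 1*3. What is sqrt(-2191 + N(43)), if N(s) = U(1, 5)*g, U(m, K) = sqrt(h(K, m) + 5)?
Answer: sqrt(-2191 - 7*sqrt(3)) ≈ 46.937*I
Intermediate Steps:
g = -7 (g = (0 - 4) - 3 = -4 - 3 = -7)
U(m, K) = sqrt(3) (U(m, K) = sqrt(-2 + 5) = sqrt(3))
N(s) = -7*sqrt(3) (N(s) = sqrt(3)*(-7) = -7*sqrt(3))
sqrt(-2191 + N(43)) = sqrt(-2191 - 7*sqrt(3))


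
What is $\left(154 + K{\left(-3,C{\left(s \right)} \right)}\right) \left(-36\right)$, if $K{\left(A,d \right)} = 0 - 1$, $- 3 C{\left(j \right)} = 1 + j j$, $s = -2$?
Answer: $-5508$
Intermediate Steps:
$C{\left(j \right)} = - \frac{1}{3} - \frac{j^{2}}{3}$ ($C{\left(j \right)} = - \frac{1 + j j}{3} = - \frac{1 + j^{2}}{3} = - \frac{1}{3} - \frac{j^{2}}{3}$)
$K{\left(A,d \right)} = -1$ ($K{\left(A,d \right)} = 0 - 1 = -1$)
$\left(154 + K{\left(-3,C{\left(s \right)} \right)}\right) \left(-36\right) = \left(154 - 1\right) \left(-36\right) = 153 \left(-36\right) = -5508$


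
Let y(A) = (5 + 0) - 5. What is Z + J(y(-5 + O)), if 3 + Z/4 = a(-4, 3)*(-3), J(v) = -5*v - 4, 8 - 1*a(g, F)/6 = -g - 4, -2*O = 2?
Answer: -592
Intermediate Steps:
O = -1 (O = -½*2 = -1)
a(g, F) = 72 + 6*g (a(g, F) = 48 - 6*(-g - 4) = 48 - 6*(-4 - g) = 48 + (24 + 6*g) = 72 + 6*g)
y(A) = 0 (y(A) = 5 - 5 = 0)
J(v) = -4 - 5*v
Z = -588 (Z = -12 + 4*((72 + 6*(-4))*(-3)) = -12 + 4*((72 - 24)*(-3)) = -12 + 4*(48*(-3)) = -12 + 4*(-144) = -12 - 576 = -588)
Z + J(y(-5 + O)) = -588 + (-4 - 5*0) = -588 + (-4 + 0) = -588 - 4 = -592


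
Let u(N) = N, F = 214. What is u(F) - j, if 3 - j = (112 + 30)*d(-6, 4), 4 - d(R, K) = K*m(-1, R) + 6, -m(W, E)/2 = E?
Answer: -6889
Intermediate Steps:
m(W, E) = -2*E
d(R, K) = -2 + 2*K*R (d(R, K) = 4 - (K*(-2*R) + 6) = 4 - (-2*K*R + 6) = 4 - (6 - 2*K*R) = 4 + (-6 + 2*K*R) = -2 + 2*K*R)
j = 7103 (j = 3 - (112 + 30)*(-2 + 2*4*(-6)) = 3 - 142*(-2 - 48) = 3 - 142*(-50) = 3 - 1*(-7100) = 3 + 7100 = 7103)
u(F) - j = 214 - 1*7103 = 214 - 7103 = -6889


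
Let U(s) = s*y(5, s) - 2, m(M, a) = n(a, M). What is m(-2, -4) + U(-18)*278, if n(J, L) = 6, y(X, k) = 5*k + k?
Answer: 539882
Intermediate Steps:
y(X, k) = 6*k
m(M, a) = 6
U(s) = -2 + 6*s² (U(s) = s*(6*s) - 2 = 6*s² - 2 = -2 + 6*s²)
m(-2, -4) + U(-18)*278 = 6 + (-2 + 6*(-18)²)*278 = 6 + (-2 + 6*324)*278 = 6 + (-2 + 1944)*278 = 6 + 1942*278 = 6 + 539876 = 539882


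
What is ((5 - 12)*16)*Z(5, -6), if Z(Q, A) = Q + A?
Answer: 112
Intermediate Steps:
Z(Q, A) = A + Q
((5 - 12)*16)*Z(5, -6) = ((5 - 12)*16)*(-6 + 5) = -7*16*(-1) = -112*(-1) = 112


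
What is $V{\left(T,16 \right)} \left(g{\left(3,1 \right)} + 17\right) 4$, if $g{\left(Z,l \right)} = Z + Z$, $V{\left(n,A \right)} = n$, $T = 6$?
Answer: $552$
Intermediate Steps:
$g{\left(Z,l \right)} = 2 Z$
$V{\left(T,16 \right)} \left(g{\left(3,1 \right)} + 17\right) 4 = 6 \left(2 \cdot 3 + 17\right) 4 = 6 \left(6 + 17\right) 4 = 6 \cdot 23 \cdot 4 = 6 \cdot 92 = 552$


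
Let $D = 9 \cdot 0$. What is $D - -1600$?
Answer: $1600$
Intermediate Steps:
$D = 0$
$D - -1600 = 0 - -1600 = 0 + 1600 = 1600$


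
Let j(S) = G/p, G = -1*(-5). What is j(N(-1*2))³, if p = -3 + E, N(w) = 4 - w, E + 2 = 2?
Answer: -125/27 ≈ -4.6296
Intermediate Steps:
E = 0 (E = -2 + 2 = 0)
G = 5
p = -3 (p = -3 + 0 = -3)
j(S) = -5/3 (j(S) = 5/(-3) = 5*(-⅓) = -5/3)
j(N(-1*2))³ = (-5/3)³ = -125/27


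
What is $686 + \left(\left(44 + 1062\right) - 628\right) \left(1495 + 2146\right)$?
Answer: $1741084$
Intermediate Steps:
$686 + \left(\left(44 + 1062\right) - 628\right) \left(1495 + 2146\right) = 686 + \left(1106 - 628\right) 3641 = 686 + 478 \cdot 3641 = 686 + 1740398 = 1741084$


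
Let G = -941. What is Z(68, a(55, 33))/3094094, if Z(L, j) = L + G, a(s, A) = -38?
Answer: -873/3094094 ≈ -0.00028215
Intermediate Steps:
Z(L, j) = -941 + L (Z(L, j) = L - 941 = -941 + L)
Z(68, a(55, 33))/3094094 = (-941 + 68)/3094094 = -873*1/3094094 = -873/3094094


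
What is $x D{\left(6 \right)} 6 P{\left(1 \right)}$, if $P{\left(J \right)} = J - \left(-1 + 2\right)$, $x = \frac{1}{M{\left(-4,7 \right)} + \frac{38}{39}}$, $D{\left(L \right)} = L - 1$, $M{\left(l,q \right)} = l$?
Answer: $0$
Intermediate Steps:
$D{\left(L \right)} = -1 + L$ ($D{\left(L \right)} = L - 1 = -1 + L$)
$x = - \frac{39}{118}$ ($x = \frac{1}{-4 + \frac{38}{39}} = \frac{1}{- \frac{118}{39}} = - \frac{39}{118} \approx -0.33051$)
$P{\left(J \right)} = -1 + J$ ($P{\left(J \right)} = J - 1 = -1 + J$)
$x D{\left(6 \right)} 6 P{\left(1 \right)} = - \frac{39 \left(-1 + 6\right) 6}{118} \left(-1 + 1\right) = - \frac{39 \cdot 5 \cdot 6}{118} \cdot 0 = \left(- \frac{39}{118}\right) 30 \cdot 0 = \left(- \frac{585}{59}\right) 0 = 0$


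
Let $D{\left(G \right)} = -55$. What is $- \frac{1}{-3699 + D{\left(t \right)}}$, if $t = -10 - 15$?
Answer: $\frac{1}{3754} \approx 0.00026638$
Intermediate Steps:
$t = -25$ ($t = -10 - 15 = -25$)
$- \frac{1}{-3699 + D{\left(t \right)}} = - \frac{1}{-3699 - 55} = - \frac{1}{-3754} = \left(-1\right) \left(- \frac{1}{3754}\right) = \frac{1}{3754}$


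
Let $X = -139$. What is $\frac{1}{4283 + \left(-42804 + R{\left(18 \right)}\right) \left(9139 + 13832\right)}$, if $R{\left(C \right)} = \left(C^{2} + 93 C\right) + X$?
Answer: $- \frac{1}{940543312} \approx -1.0632 \cdot 10^{-9}$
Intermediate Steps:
$R{\left(C \right)} = -139 + C^{2} + 93 C$ ($R{\left(C \right)} = \left(C^{2} + 93 C\right) - 139 = -139 + C^{2} + 93 C$)
$\frac{1}{4283 + \left(-42804 + R{\left(18 \right)}\right) \left(9139 + 13832\right)} = \frac{1}{4283 + \left(-42804 + \left(-139 + 18^{2} + 93 \cdot 18\right)\right) \left(9139 + 13832\right)} = \frac{1}{4283 + \left(-42804 + \left(-139 + 324 + 1674\right)\right) 22971} = \frac{1}{4283 + \left(-42804 + 1859\right) 22971} = \frac{1}{4283 - 940547595} = \frac{1}{-940543312} = - \frac{1}{940543312}$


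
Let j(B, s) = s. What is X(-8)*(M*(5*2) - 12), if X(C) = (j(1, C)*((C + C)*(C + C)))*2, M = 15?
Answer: -565248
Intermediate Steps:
X(C) = 8*C**3 (X(C) = (C*((C + C)*(C + C)))*2 = (C*((2*C)*(2*C)))*2 = (C*(4*C**2))*2 = (4*C**3)*2 = 8*C**3)
X(-8)*(M*(5*2) - 12) = (8*(-8)**3)*(15*(5*2) - 12) = (8*(-512))*(15*10 - 12) = -4096*(150 - 12) = -4096*138 = -565248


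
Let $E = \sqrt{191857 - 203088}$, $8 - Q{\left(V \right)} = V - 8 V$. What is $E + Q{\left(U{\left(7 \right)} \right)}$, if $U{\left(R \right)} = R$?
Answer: $57 + i \sqrt{11231} \approx 57.0 + 105.98 i$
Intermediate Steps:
$Q{\left(V \right)} = 8 + 7 V$ ($Q{\left(V \right)} = 8 - \left(V - 8 V\right) = 8 - - 7 V = 8 + 7 V$)
$E = i \sqrt{11231}$ ($E = \sqrt{191857 - 203088} = \sqrt{-11231} = i \sqrt{11231} \approx 105.98 i$)
$E + Q{\left(U{\left(7 \right)} \right)} = i \sqrt{11231} + \left(8 + 7 \cdot 7\right) = i \sqrt{11231} + \left(8 + 49\right) = i \sqrt{11231} + 57 = 57 + i \sqrt{11231}$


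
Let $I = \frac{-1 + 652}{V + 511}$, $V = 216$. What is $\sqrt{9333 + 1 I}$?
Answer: $\frac{\sqrt{4933234434}}{727} \approx 96.612$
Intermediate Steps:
$I = \frac{651}{727}$ ($I = \frac{-1 + 652}{216 + 511} = \frac{651}{727} \approx 0.89546$)
$\sqrt{9333 + 1 I} = \sqrt{9333 + 1 \cdot \frac{651}{727}} = \sqrt{9333 + \frac{651}{727}} = \sqrt{\frac{6785742}{727}} = \frac{\sqrt{4933234434}}{727}$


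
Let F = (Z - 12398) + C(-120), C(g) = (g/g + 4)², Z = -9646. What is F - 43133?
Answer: -65152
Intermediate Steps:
C(g) = 25 (C(g) = (1 + 4)² = 5² = 25)
F = -22019 (F = (-9646 - 12398) + 25 = -22044 + 25 = -22019)
F - 43133 = -22019 - 43133 = -65152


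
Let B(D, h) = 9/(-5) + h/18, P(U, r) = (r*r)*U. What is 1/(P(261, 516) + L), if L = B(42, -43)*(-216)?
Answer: 5/347468604 ≈ 1.4390e-8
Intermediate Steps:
P(U, r) = U*r² (P(U, r) = r²*U = U*r²)
B(D, h) = -9/5 + h/18 (B(D, h) = 9*(-⅕) + h*(1/18) = -9/5 + h/18)
L = 4524/5 (L = (-9/5 + (1/18)*(-43))*(-216) = (-9/5 - 43/18)*(-216) = -377/90*(-216) = 4524/5 ≈ 904.80)
1/(P(261, 516) + L) = 1/(261*516² + 4524/5) = 1/(261*266256 + 4524/5) = 1/(69492816 + 4524/5) = 1/(347468604/5) = 5/347468604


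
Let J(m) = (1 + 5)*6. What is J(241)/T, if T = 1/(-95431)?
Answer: -3435516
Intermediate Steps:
J(m) = 36 (J(m) = 6*6 = 36)
T = -1/95431 ≈ -1.0479e-5
J(241)/T = 36/(-1/95431) = 36*(-95431) = -3435516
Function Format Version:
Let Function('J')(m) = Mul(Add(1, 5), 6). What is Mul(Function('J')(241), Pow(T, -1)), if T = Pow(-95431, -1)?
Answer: -3435516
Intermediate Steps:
Function('J')(m) = 36 (Function('J')(m) = Mul(6, 6) = 36)
T = Rational(-1, 95431) ≈ -1.0479e-5
Mul(Function('J')(241), Pow(T, -1)) = Mul(36, Pow(Rational(-1, 95431), -1)) = Mul(36, -95431) = -3435516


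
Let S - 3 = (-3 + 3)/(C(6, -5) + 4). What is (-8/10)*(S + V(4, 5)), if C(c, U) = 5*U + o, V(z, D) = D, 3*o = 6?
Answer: -32/5 ≈ -6.4000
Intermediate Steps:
o = 2 (o = (⅓)*6 = 2)
C(c, U) = 2 + 5*U (C(c, U) = 5*U + 2 = 2 + 5*U)
S = 3 (S = 3 + (-3 + 3)/((2 + 5*(-5)) + 4) = 3 + 0/((2 - 25) + 4) = 3 + 0/(-23 + 4) = 3 + 0/(-19) = 3 + 0*(-1/19) = 3 + 0 = 3)
(-8/10)*(S + V(4, 5)) = (-8/10)*(3 + 5) = -8*⅒*8 = -⅘*8 = -32/5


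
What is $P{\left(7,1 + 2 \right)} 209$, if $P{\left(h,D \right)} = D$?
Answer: $627$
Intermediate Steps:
$P{\left(7,1 + 2 \right)} 209 = \left(1 + 2\right) 209 = 3 \cdot 209 = 627$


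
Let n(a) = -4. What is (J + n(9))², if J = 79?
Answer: 5625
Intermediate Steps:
(J + n(9))² = (79 - 4)² = 75² = 5625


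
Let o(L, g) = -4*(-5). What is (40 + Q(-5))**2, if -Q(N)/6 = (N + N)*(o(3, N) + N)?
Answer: 883600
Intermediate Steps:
o(L, g) = 20
Q(N) = -12*N*(20 + N) (Q(N) = -6*(N + N)*(20 + N) = -6*2*N*(20 + N) = -12*N*(20 + N))
(40 + Q(-5))**2 = (40 - 12*(-5)*(20 - 5))**2 = (40 - 12*(-5)*15)**2 = (40 + 900)**2 = 940**2 = 883600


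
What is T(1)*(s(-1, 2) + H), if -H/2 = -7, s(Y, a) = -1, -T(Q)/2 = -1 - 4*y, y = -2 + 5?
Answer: 338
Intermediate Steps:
y = 3
T(Q) = 26 (T(Q) = -2*(-1 - 4*3) = -2*(-1 - 12) = -2*(-13) = 26)
H = 14 (H = -2*(-7) = 14)
T(1)*(s(-1, 2) + H) = 26*(-1 + 14) = 26*13 = 338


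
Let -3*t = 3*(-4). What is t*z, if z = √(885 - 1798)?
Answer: 4*I*√913 ≈ 120.86*I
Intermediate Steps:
z = I*√913 (z = √(-913) = I*√913 ≈ 30.216*I)
t = 4 (t = -(-4) = -⅓*(-12) = 4)
t*z = 4*(I*√913) = 4*I*√913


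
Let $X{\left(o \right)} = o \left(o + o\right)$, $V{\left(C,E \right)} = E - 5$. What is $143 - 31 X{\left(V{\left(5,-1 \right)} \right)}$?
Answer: $-2089$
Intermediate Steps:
$V{\left(C,E \right)} = -5 + E$
$X{\left(o \right)} = 2 o^{2}$ ($X{\left(o \right)} = o 2 o = 2 o^{2}$)
$143 - 31 X{\left(V{\left(5,-1 \right)} \right)} = 143 - 31 \cdot 2 \left(-5 - 1\right)^{2} = 143 - 31 \cdot 2 \left(-6\right)^{2} = 143 - 31 \cdot 2 \cdot 36 = 143 - 2232 = -2089$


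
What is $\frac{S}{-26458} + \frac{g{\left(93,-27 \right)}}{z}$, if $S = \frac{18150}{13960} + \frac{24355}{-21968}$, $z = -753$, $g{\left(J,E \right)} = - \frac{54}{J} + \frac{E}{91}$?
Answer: $\frac{166310950457165}{143631523349562976} \approx 0.0011579$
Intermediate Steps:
$g{\left(J,E \right)} = - \frac{54}{J} + \frac{E}{91}$ ($g{\left(J,E \right)} = - \frac{54}{J} + E \frac{1}{91} = - \frac{54}{J} + \frac{E}{91}$)
$S = \frac{1468085}{7666832}$ ($S = 18150 \cdot \frac{1}{13960} + 24355 \left(- \frac{1}{21968}\right) = \frac{1815}{1396} - \frac{24355}{21968} = \frac{1468085}{7666832} \approx 0.19149$)
$\frac{S}{-26458} + \frac{g{\left(93,-27 \right)}}{z} = \frac{1468085}{7666832 \left(-26458\right)} + \frac{- \frac{54}{93} + \frac{1}{91} \left(-27\right)}{-753} = \frac{1468085}{7666832} \left(- \frac{1}{26458}\right) + \left(\left(-54\right) \frac{1}{93} - \frac{27}{91}\right) \left(- \frac{1}{753}\right) = - \frac{1468085}{202849041056} + \left(- \frac{18}{31} - \frac{27}{91}\right) \left(- \frac{1}{753}\right) = - \frac{1468085}{202849041056} - - \frac{825}{708071} = - \frac{1468085}{202849041056} + \frac{825}{708071} = \frac{166310950457165}{143631523349562976}$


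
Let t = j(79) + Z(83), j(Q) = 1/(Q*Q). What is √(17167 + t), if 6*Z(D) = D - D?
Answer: 4*√6696203/79 ≈ 131.02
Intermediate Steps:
Z(D) = 0 (Z(D) = (D - D)/6 = (⅙)*0 = 0)
j(Q) = Q⁻² (j(Q) = 1/(Q²) = Q⁻²)
t = 1/6241 (t = 79⁻² + 0 = 1/6241 + 0 = 1/6241 ≈ 0.00016023)
√(17167 + t) = √(17167 + 1/6241) = √(107139248/6241) = 4*√6696203/79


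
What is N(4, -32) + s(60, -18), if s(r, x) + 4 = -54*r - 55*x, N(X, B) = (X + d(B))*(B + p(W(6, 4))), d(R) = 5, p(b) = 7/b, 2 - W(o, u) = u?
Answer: -5147/2 ≈ -2573.5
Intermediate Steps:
W(o, u) = 2 - u
N(X, B) = (5 + X)*(-7/2 + B) (N(X, B) = (X + 5)*(B + 7/(2 - 1*4)) = (5 + X)*(B + 7/(2 - 4)) = (5 + X)*(B + 7/(-2)) = (5 + X)*(B + 7*(-½)) = (5 + X)*(B - 7/2) = (5 + X)*(-7/2 + B))
s(r, x) = -4 - 55*x - 54*r (s(r, x) = -4 + (-54*r - 55*x) = -4 + (-55*x - 54*r) = -4 - 55*x - 54*r)
N(4, -32) + s(60, -18) = (-35/2 + 5*(-32) - 7/2*4 - 32*4) + (-4 - 55*(-18) - 54*60) = (-35/2 - 160 - 14 - 128) + (-4 + 990 - 3240) = -639/2 - 2254 = -5147/2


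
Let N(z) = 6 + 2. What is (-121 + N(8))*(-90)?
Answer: 10170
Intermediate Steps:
N(z) = 8
(-121 + N(8))*(-90) = (-121 + 8)*(-90) = -113*(-90) = 10170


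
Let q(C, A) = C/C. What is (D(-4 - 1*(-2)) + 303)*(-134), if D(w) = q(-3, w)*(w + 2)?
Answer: -40602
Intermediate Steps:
q(C, A) = 1
D(w) = 2 + w (D(w) = 1*(w + 2) = 1*(2 + w) = 2 + w)
(D(-4 - 1*(-2)) + 303)*(-134) = ((2 + (-4 - 1*(-2))) + 303)*(-134) = ((2 + (-4 + 2)) + 303)*(-134) = ((2 - 2) + 303)*(-134) = (0 + 303)*(-134) = 303*(-134) = -40602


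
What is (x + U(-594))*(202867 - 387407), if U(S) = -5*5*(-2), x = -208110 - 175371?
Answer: 70758356740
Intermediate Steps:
x = -383481
U(S) = 50 (U(S) = -25*(-2) = 50)
(x + U(-594))*(202867 - 387407) = (-383481 + 50)*(202867 - 387407) = -383431*(-184540) = 70758356740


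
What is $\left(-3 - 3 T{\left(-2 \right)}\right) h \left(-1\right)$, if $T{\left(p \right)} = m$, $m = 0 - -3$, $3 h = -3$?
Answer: $-12$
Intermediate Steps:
$h = -1$ ($h = \frac{1}{3} \left(-3\right) = -1$)
$m = 3$ ($m = 0 + 3 = 3$)
$T{\left(p \right)} = 3$
$\left(-3 - 3 T{\left(-2 \right)}\right) h \left(-1\right) = \left(-3 - 9\right) \left(-1\right) \left(-1\right) = \left(-12\right) \left(-1\right) \left(-1\right) = 12 \left(-1\right) = -12$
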